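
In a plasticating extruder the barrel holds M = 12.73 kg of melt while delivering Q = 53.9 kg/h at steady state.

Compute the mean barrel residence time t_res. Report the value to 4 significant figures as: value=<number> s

value=850.2 s

Throughput in SI: Q_s = 53.9 kg/h ÷ 3600 s/h = 0.0149722 kg/s
t_res = M / Q_s = 12.73 ÷ 0.0149722 = 850.241 s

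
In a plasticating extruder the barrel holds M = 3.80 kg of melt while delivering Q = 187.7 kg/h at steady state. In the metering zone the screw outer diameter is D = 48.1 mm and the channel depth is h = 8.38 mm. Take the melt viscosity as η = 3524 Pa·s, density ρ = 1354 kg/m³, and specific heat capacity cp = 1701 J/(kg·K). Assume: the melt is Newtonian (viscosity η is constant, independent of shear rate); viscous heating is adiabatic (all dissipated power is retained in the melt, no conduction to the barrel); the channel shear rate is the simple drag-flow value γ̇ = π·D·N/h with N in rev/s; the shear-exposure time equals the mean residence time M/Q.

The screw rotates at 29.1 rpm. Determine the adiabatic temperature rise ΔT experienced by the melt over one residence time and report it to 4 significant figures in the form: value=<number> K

value=8.529 K

Convert throughput: Q = 187.7 kg/h = 187.7/3600 = 0.0521389 kg/s
t_res = M / Q_s = 3.80 / 0.0521389 = 72.8823 s
D = 48.1 mm = 0.0481 m;  h = 8.38 mm = 0.00838 m;  N = 29.1 rpm / 60 = 0.485 rev/s
γ̇ = π·D·N / h = π · 0.0481 · 0.485 / 0.00838 = 8.74566 s⁻¹
ΔT = η·γ̇²·t_res/(ρ·cp) = [3524 × 8.74566² × 72.8823] / [1354 × 1701] = 8.52943 K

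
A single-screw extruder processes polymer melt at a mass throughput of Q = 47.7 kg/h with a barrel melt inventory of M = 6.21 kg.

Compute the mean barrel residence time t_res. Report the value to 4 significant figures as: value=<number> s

value=468.7 s

Q_s = Q / 3600 = 47.7 / 3600 = 0.01325 kg/s
Mean residence time: t_res = M/Q_s = 6.21 kg / 0.01325 kg/s = 468.679 s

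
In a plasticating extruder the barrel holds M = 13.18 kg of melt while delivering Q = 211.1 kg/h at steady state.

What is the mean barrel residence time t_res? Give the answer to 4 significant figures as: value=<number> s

value=224.8 s

Q_s = Q / 3600 = 211.1 / 3600 = 0.0586389 kg/s
t_res = M / Q_s = 13.18 / 0.0586389 = 224.766 s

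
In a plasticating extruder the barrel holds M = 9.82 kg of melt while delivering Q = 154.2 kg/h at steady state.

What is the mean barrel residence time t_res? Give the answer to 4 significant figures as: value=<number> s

Convert throughput: Q = 154.2 kg/h = 154.2/3600 = 0.0428333 kg/s
t_res = M / Q_s = 9.82 / 0.0428333 = 229.261 s

value=229.3 s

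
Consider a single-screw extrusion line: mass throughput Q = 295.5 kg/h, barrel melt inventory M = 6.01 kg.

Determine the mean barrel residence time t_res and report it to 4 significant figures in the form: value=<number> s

Q_s = Q / 3600 = 295.5 / 3600 = 0.0820833 kg/s
t_res = M / Q_s = 6.01 ÷ 0.0820833 = 73.2183 s

value=73.22 s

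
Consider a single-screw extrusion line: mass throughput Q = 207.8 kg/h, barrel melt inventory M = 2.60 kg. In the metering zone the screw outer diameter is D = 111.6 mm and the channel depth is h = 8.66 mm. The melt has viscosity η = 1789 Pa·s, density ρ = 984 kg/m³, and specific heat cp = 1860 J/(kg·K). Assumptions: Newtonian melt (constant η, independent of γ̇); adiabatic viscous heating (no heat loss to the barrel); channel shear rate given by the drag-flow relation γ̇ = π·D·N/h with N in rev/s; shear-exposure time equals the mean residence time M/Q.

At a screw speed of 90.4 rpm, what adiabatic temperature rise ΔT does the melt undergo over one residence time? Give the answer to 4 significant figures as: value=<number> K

value=163.8 K

Q_s = Q / 3600 = 207.8 / 3600 = 0.0577222 kg/s
t_res = M / Q_s = 2.60 / 0.0577222 = 45.0433 s
Convert to SI: D = 0.1116 m, h = 0.00866 m, N = 90.4/60 = 1.50667 rev/s
Shear rate: γ̇ = πDN/h = π·0.1116·1.50667/0.00866 = 60.9977 s⁻¹
ΔT = η·γ̇²·t_res/(ρ·cp) = [1789 × 60.9977² × 45.0433] / [984 × 1860] = 163.817 K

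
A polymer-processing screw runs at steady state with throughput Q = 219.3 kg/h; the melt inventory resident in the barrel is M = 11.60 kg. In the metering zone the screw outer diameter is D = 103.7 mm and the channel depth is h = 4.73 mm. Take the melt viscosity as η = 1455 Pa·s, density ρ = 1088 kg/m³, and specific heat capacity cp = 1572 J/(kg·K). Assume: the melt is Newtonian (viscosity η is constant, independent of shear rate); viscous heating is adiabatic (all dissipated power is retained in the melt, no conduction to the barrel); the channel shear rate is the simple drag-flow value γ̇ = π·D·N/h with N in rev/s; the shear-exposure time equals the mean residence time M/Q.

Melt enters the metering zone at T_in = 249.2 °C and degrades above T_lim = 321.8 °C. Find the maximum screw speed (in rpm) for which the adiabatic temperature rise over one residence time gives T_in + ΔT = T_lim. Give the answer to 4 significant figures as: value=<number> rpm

value=18.44 rpm

Convert throughput: Q = 219.3 kg/h = 219.3/3600 = 0.0609167 kg/s
t_res = M / Q_s = 11.60 ÷ 0.0609167 = 190.424 s
Convert to metres: D = 0.1037 m, h = 0.00473 m
ΔT_a = T_lim − T_in = 321.8 − 249.2 = 72.6 K
Invert ΔT = ηγ̇²t_res/(ρcp) for γ̇: γ̇_max² = ΔT_a ρ cp / (η t_res) = 72.6·1088·1572 / (1455·190.424) = 448.16 s⁻²
γ̇_max = √448.16 = 21.1698 s⁻¹
N_max = γ̇_max h / (πD) = 21.1698·0.00473/(π·0.1037) = 0.307361 rev/s → ×60 = 18.4417 rpm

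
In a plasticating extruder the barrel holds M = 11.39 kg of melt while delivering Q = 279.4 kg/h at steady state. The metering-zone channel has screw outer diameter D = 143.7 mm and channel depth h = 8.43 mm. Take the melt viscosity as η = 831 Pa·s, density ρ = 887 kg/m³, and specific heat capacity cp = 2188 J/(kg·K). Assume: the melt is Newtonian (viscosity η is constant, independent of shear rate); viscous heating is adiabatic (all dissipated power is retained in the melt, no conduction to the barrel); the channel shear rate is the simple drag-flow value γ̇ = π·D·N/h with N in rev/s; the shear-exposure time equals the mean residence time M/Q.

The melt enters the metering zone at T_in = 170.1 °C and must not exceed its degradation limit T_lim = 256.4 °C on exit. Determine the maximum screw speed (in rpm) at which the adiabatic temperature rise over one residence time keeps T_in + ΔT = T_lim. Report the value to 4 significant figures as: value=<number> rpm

Throughput in SI: Q_s = 279.4 kg/h ÷ 3600 s/h = 0.0776111 kg/s
Mean residence time: t_res = M/Q_s = 11.39 kg / 0.0776111 kg/s = 146.757 s
Geometry in SI: D = 143.7 mm → 0.1437 m, h = 8.43 mm → 0.00843 m
Allowable rise: ΔT_a = T_lim − T_in = 256.4 − 170.1 = 86.3 K
Invert ΔT = ηγ̇²t_res/(ρcp) for γ̇: γ̇_max² = ΔT_a ρ cp / (η t_res) = 86.3·887·2188 / (831·146.757) = 1373.35 s⁻²
γ̇_max = sqrt(1373.35) = 37.0587 s⁻¹
Solve γ̇ = πDN/h for N: N_max = γ̇_max·h/(π·D) = 37.0587 × 0.00843 / (π × 0.1437) = 0.692008 rev/s = 41.5205 rpm

value=41.52 rpm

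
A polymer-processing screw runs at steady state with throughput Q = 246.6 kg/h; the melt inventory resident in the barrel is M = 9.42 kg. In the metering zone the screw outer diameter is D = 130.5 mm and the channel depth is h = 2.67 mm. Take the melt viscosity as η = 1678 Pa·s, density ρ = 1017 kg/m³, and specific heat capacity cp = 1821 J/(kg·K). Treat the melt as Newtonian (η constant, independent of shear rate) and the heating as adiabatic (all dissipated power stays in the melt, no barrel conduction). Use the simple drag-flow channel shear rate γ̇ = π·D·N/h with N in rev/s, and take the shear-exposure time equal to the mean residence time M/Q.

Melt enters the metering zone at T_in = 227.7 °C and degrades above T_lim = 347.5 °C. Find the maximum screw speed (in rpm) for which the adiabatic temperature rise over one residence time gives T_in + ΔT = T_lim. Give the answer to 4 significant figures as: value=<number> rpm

value=12.12 rpm

Q_s = Q / 3600 = 246.6 / 3600 = 0.0685 kg/s
t_res = M / Q_s = 9.42 / 0.0685 = 137.518 s
D = 130.5 mm = 0.1305 m;  h = 2.67 mm = 0.00267 m
ΔT_a = T_lim − T_in = 347.5 − 227.7 = 119.8 K
Invert ΔT = ηγ̇²t_res/(ρcp) for γ̇: γ̇_max² = ΔT_a ρ cp / (η t_res) = 119.8·1017·1821 / (1678·137.518) = 961.469 s⁻²
Take the square root: γ̇_max = √(961.469) = 31.0076 s⁻¹
N_max = γ̇_max h / (πD) = 31.0076·0.00267/(π·0.1305) = 0.201938 rev/s → ×60 = 12.1163 rpm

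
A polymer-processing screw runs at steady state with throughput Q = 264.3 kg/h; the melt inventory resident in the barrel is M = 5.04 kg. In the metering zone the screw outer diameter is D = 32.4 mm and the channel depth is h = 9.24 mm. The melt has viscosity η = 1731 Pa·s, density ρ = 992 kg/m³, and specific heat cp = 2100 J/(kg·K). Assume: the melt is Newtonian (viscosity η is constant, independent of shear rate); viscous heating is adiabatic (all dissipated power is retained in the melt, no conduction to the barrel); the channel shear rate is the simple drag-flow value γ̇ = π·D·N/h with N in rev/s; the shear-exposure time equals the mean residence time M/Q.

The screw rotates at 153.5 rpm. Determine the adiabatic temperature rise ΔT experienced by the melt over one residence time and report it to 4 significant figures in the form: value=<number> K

Convert throughput: Q = 264.3 kg/h = 264.3/3600 = 0.0734167 kg/s
t_res = M / Q_s = 5.04 / 0.0734167 = 68.6493 s
Geometry in metres: D = 32.4 mm → 0.0324 m, h = 9.24 mm → 0.00924 m; screw speed N = 153.5 rpm = 2.55833 rev/s
γ̇ = π D N / h = (π)(0.0324)(2.55833) / 0.00924 = 28.1825 s⁻¹
ΔT = η·γ̇²·t_res / (ρ·cp) = 1731 · (28.1825)² · 68.6493 / (992 · 2100) = 45.3067 K

value=45.31 K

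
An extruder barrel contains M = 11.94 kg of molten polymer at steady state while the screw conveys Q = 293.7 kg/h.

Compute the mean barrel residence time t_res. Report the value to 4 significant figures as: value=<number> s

value=146.4 s

Throughput in SI: Q_s = 293.7 kg/h ÷ 3600 s/h = 0.0815833 kg/s
t_res = M / Q_s = 11.94 / 0.0815833 = 146.353 s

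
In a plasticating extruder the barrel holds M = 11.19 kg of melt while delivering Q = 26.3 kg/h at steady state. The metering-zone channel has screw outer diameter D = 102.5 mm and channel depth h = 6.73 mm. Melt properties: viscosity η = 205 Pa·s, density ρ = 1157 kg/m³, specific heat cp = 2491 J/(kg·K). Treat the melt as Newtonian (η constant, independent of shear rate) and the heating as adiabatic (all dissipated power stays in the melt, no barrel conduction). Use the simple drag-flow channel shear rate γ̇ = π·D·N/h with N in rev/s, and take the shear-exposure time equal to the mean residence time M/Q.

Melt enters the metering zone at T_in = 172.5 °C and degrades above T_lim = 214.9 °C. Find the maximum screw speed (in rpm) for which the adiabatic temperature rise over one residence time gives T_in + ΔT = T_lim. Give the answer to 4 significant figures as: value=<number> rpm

value=24.74 rpm

Throughput in SI: Q_s = 26.3 kg/h ÷ 3600 s/h = 0.00730556 kg/s
Mean residence time: t_res = M/Q_s = 11.19 kg / 0.00730556 kg/s = 1531.71 s
Convert to metres: D = 0.1025 m, h = 0.00673 m
ΔT_a = T_lim − T_in = 214.9 °C − 172.5 °C = 42.4 K
γ̇_max² = ΔT_a·ρ·cp/(η·t_res) = 42.4·1157·2491/(205·1531.71) = 389.173 s⁻²
γ̇_max = √389.173 = 19.7275 s⁻¹
N_max = γ̇_max·h / (π·D) = 19.7275 · 0.00673 / (π · 0.1025) = 0.412299 rev/s = 24.7379 rpm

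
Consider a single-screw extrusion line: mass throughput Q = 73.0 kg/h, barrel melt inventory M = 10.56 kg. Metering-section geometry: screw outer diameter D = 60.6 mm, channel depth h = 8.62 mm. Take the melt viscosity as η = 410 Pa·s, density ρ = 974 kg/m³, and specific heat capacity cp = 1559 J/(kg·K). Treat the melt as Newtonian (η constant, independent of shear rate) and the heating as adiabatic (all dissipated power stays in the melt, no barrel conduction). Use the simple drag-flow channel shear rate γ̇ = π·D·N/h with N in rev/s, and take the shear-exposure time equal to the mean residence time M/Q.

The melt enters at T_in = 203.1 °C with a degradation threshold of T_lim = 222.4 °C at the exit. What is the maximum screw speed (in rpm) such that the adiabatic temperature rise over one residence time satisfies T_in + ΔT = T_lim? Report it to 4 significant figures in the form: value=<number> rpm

value=31.83 rpm

Q_s = Q / 3600 = 73.0 / 3600 = 0.0202778 kg/s
Mean residence time: t_res = M/Q_s = 10.56 kg / 0.0202778 kg/s = 520.767 s
Geometry in SI: D = 60.6 mm → 0.0606 m, h = 8.62 mm → 0.00862 m
Allowable rise: ΔT_a = T_lim − T_in = 222.4 − 203.1 = 19.3 K
Invert ΔT = ηγ̇²t_res/(ρcp) for γ̇: γ̇_max² = ΔT_a ρ cp / (η t_res) = 19.3·974·1559 / (410·520.767) = 137.257 s⁻²
Take the square root: γ̇_max = √(137.257) = 11.7157 s⁻¹
N_max = γ̇_max h / (πD) = 11.7157·0.00862/(π·0.0606) = 0.53046 rev/s → ×60 = 31.8276 rpm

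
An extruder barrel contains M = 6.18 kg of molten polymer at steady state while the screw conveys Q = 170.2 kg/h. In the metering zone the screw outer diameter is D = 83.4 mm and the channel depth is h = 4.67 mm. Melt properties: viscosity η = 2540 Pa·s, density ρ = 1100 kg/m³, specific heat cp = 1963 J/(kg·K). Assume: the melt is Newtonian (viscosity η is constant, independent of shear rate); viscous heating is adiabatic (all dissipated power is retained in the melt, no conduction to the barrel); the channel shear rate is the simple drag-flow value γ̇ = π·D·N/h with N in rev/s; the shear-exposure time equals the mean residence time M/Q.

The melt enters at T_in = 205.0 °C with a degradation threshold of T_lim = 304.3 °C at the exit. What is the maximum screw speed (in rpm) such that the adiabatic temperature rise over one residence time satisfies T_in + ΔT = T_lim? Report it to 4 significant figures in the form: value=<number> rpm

value=27.18 rpm

Convert throughput: Q = 170.2 kg/h = 170.2/3600 = 0.0472778 kg/s
t_res = M / Q_s = 6.18 ÷ 0.0472778 = 130.717 s
Convert to metres: D = 0.0834 m, h = 0.00467 m
ΔT_a = T_lim − T_in = 304.3 − 205.0 = 99.3 K
γ̇_max² = ΔT_a·ρ·cp/(η·t_res) = 99.3·1100·1963/(2540·130.717) = 645.799 s⁻²
γ̇_max = sqrt(645.799) = 25.4126 s⁻¹
N_max = γ̇_max·h / (π·D) = 25.4126 · 0.00467 / (π · 0.0834) = 0.452949 rev/s = 27.177 rpm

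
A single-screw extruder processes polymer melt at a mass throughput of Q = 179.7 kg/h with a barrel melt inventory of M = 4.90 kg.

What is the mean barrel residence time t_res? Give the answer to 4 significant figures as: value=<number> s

Convert throughput: Q = 179.7 kg/h = 179.7/3600 = 0.0499167 kg/s
t_res = M / Q_s = 4.90 / 0.0499167 = 98.1636 s

value=98.16 s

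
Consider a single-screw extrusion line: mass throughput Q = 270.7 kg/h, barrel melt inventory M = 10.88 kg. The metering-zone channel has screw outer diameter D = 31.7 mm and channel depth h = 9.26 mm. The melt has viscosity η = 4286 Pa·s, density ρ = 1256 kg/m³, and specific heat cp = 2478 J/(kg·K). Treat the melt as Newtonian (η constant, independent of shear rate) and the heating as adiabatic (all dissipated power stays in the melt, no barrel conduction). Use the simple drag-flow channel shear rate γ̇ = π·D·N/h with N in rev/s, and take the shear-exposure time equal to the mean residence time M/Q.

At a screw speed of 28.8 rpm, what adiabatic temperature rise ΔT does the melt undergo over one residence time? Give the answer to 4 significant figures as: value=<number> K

value=5.310 K

Throughput in SI: Q_s = 270.7 kg/h ÷ 3600 s/h = 0.0751944 kg/s
t_res = M / Q_s = 10.88 / 0.0751944 = 144.692 s
Convert to SI: D = 0.0317 m, h = 0.00926 m, N = 28.8/60 = 0.48 rev/s
Shear rate: γ̇ = πDN/h = π·0.0317·0.48/0.00926 = 5.16225 s⁻¹
Adiabatic rise: ΔT = η γ̇² t_res / (ρ cp) = 4286·(5.16225)²·144.692 / (1256·2478) = 5.30986 K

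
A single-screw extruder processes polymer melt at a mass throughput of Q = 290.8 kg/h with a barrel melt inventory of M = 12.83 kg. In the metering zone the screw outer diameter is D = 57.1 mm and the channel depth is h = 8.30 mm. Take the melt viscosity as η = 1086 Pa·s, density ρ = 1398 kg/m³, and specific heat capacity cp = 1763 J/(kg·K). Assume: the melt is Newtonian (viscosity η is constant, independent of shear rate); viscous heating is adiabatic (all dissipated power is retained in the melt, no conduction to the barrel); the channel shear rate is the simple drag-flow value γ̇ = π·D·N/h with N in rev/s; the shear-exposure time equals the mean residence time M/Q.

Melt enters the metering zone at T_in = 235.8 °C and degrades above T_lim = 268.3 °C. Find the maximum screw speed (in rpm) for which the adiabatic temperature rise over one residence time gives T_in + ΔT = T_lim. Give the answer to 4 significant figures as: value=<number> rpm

value=59.82 rpm

Convert throughput: Q = 290.8 kg/h = 290.8/3600 = 0.0807778 kg/s
t_res = M / Q_s = 12.83 / 0.0807778 = 158.831 s
D = 57.1 mm = 0.0571 m;  h = 8.30 mm = 0.0083 m
ΔT_a = T_lim − T_in = 268.3 °C − 235.8 °C = 32.5 K
γ̇_max² = ΔT_a·ρ·cp/(η·t_res) = 32.5·1398·1763/(1086·158.831) = 464.385 s⁻²
γ̇_max = √464.385 = 21.5496 s⁻¹
Solve γ̇ = πDN/h for N: N_max = γ̇_max·h/(π·D) = 21.5496 × 0.0083 / (π × 0.0571) = 0.997083 rev/s = 59.825 rpm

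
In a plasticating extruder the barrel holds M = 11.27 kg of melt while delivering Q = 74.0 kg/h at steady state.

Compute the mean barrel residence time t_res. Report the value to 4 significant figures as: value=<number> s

Q_s = Q / 3600 = 74.0 / 3600 = 0.0205556 kg/s
Mean residence time: t_res = M/Q_s = 11.27 kg / 0.0205556 kg/s = 548.27 s

value=548.3 s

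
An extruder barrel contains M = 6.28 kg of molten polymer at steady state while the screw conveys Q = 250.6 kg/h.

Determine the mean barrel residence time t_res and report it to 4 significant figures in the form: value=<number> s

Convert throughput: Q = 250.6 kg/h = 250.6/3600 = 0.0696111 kg/s
t_res = M / Q_s = 6.28 / 0.0696111 = 90.2155 s

value=90.22 s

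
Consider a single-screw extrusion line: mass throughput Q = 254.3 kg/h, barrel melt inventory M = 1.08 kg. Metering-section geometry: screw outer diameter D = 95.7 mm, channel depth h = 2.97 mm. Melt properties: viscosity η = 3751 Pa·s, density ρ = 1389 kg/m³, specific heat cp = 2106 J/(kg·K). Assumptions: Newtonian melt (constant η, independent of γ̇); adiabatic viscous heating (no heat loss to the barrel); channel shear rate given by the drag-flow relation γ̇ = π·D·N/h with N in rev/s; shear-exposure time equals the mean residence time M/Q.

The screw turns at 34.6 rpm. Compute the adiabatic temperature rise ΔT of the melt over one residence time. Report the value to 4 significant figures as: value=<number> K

value=66.81 K

Q_s = Q / 3600 = 254.3 / 3600 = 0.0706389 kg/s
t_res = M / Q_s = 1.08 ÷ 0.0706389 = 15.289 s
D = 95.7 mm = 0.0957 m;  h = 2.97 mm = 0.00297 m;  N = 34.6 rpm / 60 = 0.576667 rev/s
Shear rate: γ̇ = πDN/h = π·0.0957·0.576667/0.00297 = 58.3754 s⁻¹
ΔT = η·γ̇²·t_res/(ρ·cp) = [3751 × 58.3754² × 15.289] / [1389 × 2106] = 66.8077 K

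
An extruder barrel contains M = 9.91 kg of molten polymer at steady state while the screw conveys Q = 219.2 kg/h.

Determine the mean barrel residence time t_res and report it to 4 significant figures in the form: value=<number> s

value=162.8 s

Q_s = Q / 3600 = 219.2 / 3600 = 0.0608889 kg/s
Mean residence time: t_res = M/Q_s = 9.91 kg / 0.0608889 kg/s = 162.755 s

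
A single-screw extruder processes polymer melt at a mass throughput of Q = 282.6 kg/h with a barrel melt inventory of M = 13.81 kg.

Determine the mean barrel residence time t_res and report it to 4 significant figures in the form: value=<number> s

value=175.9 s

Throughput in SI: Q_s = 282.6 kg/h ÷ 3600 s/h = 0.0785 kg/s
Mean residence time: t_res = M/Q_s = 13.81 kg / 0.0785 kg/s = 175.924 s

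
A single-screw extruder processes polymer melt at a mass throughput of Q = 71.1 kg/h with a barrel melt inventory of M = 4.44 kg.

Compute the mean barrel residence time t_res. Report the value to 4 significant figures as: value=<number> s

Throughput in SI: Q_s = 71.1 kg/h ÷ 3600 s/h = 0.01975 kg/s
t_res = M / Q_s = 4.44 ÷ 0.01975 = 224.81 s

value=224.8 s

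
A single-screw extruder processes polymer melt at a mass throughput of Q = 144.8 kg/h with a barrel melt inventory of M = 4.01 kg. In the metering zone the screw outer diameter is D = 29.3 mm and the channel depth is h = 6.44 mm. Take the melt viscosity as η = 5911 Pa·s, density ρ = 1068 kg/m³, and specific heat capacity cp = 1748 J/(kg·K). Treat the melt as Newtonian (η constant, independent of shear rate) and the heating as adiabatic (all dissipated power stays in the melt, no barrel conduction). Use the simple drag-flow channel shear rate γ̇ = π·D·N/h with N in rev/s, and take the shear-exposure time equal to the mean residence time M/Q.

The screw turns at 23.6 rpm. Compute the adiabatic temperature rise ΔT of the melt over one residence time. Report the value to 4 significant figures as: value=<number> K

Convert throughput: Q = 144.8 kg/h = 144.8/3600 = 0.0402222 kg/s
t_res = M / Q_s = 4.01 / 0.0402222 = 99.6961 s
Convert to SI: D = 0.0293 m, h = 0.00644 m, N = 23.6/60 = 0.393333 rev/s
γ̇ = π·D·N / h = π · 0.0293 · 0.393333 / 0.00644 = 5.62202 s⁻¹
ΔT = η·γ̇²·t_res / (ρ·cp) = 5911 · (5.62202)² · 99.6961 / (1068 · 1748) = 9.97726 K

value=9.977 K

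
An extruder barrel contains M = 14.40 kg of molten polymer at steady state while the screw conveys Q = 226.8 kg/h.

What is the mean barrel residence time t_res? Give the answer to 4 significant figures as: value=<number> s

value=228.6 s

Throughput in SI: Q_s = 226.8 kg/h ÷ 3600 s/h = 0.063 kg/s
t_res = M / Q_s = 14.40 / 0.063 = 228.571 s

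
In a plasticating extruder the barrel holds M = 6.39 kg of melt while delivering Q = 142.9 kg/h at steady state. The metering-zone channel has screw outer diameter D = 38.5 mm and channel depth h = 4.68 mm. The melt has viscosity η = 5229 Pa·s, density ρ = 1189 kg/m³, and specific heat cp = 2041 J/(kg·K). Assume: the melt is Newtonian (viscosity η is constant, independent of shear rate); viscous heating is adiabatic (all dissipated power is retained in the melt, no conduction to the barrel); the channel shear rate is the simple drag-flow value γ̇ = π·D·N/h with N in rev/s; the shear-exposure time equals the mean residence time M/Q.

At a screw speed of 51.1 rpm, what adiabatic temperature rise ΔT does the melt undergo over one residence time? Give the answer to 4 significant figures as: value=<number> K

value=168.0 K

Q_s = Q / 3600 = 142.9 / 3600 = 0.0396944 kg/s
t_res = M / Q_s = 6.39 / 0.0396944 = 160.98 s
Convert to SI: D = 0.0385 m, h = 0.00468 m, N = 51.1/60 = 0.851667 rev/s
γ̇ = π·D·N / h = π · 0.0385 · 0.851667 / 0.00468 = 22.0107 s⁻¹
ΔT = η·γ̇²·t_res / (ρ·cp) = 5229 · (22.0107)² · 160.98 / (1189 · 2041) = 168.048 K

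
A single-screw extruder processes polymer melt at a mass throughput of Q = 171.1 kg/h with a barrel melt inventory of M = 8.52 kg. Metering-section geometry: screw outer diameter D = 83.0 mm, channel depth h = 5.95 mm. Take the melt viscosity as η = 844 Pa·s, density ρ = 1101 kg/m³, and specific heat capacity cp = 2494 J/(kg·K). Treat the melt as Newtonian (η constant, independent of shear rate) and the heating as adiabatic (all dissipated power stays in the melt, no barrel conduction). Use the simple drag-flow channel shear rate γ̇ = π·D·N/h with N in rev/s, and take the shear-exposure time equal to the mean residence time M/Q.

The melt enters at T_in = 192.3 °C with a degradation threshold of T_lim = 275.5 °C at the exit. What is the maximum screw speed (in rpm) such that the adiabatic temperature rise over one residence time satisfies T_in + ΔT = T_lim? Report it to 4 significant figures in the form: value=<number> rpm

value=53.20 rpm

Throughput in SI: Q_s = 171.1 kg/h ÷ 3600 s/h = 0.0475278 kg/s
Mean residence time: t_res = M/Q_s = 8.52 kg / 0.0475278 kg/s = 179.264 s
Geometry in SI: D = 83.0 mm → 0.083 m, h = 5.95 mm → 0.00595 m
ΔT_a = T_lim − T_in = 275.5 − 192.3 = 83.2 K
γ̇_max² = ΔT_a·ρ·cp/(η·t_res) = 83.2·1101·2494/(844·179.264) = 1509.98 s⁻²
γ̇_max = sqrt(1509.98) = 38.8585 s⁻¹
N_max = γ̇_max·h / (π·D) = 38.8585 · 0.00595 / (π · 0.083) = 0.886697 rev/s = 53.2018 rpm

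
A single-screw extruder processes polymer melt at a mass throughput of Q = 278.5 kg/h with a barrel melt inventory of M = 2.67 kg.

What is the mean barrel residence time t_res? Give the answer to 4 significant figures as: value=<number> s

Q_s = Q / 3600 = 278.5 / 3600 = 0.0773611 kg/s
t_res = M / Q_s = 2.67 / 0.0773611 = 34.5135 s

value=34.51 s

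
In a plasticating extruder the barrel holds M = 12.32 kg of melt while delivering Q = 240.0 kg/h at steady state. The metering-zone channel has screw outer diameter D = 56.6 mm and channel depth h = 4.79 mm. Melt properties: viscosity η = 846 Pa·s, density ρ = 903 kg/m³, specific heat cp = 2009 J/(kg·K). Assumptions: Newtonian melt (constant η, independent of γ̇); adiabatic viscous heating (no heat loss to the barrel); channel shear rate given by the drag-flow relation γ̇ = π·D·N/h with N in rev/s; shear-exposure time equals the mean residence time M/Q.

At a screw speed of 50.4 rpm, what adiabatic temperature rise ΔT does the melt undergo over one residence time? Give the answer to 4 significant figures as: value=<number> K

Q_s = Q / 3600 = 240.0 / 3600 = 0.0666667 kg/s
Mean residence time: t_res = M/Q_s = 12.32 kg / 0.0666667 kg/s = 184.8 s
D = 56.6 mm = 0.0566 m;  h = 4.79 mm = 0.00479 m;  N = 50.4 rpm / 60 = 0.84 rev/s
γ̇ = π·D·N / h = π · 0.0566 · 0.84 / 0.00479 = 31.1824 s⁻¹
Adiabatic rise: ΔT = η γ̇² t_res / (ρ cp) = 846·(31.1824)²·184.8 / (903·2009) = 83.7963 K

value=83.80 K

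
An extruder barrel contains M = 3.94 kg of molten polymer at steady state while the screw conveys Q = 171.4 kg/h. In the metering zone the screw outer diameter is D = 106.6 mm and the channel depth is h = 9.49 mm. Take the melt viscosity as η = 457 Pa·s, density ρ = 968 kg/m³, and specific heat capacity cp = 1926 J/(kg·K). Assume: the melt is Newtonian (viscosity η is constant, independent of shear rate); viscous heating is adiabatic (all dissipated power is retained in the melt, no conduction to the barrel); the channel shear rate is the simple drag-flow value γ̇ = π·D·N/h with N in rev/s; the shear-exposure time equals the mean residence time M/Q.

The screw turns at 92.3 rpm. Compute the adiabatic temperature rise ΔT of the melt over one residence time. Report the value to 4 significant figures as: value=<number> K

value=59.78 K

Q_s = Q / 3600 = 171.4 / 3600 = 0.0476111 kg/s
Mean residence time: t_res = M/Q_s = 3.94 kg / 0.0476111 kg/s = 82.7538 s
Convert to SI: D = 0.1066 m, h = 0.00949 m, N = 92.3/60 = 1.53833 rev/s
Shear rate: γ̇ = πDN/h = π·0.1066·1.53833/0.00949 = 54.2864 s⁻¹
ΔT = η·γ̇²·t_res/(ρ·cp) = [457 × 54.2864² × 82.7538] / [968 × 1926] = 59.7799 K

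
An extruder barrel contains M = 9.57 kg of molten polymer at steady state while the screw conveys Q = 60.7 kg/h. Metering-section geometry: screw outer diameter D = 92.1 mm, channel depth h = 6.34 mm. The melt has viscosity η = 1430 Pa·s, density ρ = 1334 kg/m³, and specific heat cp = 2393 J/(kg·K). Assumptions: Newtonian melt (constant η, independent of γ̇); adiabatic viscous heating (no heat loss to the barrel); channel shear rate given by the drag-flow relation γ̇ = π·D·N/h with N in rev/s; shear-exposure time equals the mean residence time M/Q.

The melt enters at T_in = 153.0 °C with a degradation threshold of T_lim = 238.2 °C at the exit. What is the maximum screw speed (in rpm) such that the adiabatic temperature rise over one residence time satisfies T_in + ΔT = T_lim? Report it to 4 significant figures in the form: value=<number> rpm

value=24.07 rpm

Convert throughput: Q = 60.7 kg/h = 60.7/3600 = 0.0168611 kg/s
Mean residence time: t_res = M/Q_s = 9.57 kg / 0.0168611 kg/s = 567.578 s
Geometry in SI: D = 92.1 mm → 0.0921 m, h = 6.34 mm → 0.00634 m
Allowable rise: ΔT_a = T_lim − T_in = 238.2 − 153.0 = 85.2 K
γ̇_max² = ΔT_a·ρ·cp / (η·t_res) = [85.2 × 1334 × 2393] / [1430 × 567.578] = 335.101 s⁻²
γ̇_max = √335.101 = 18.3058 s⁻¹
Solve γ̇ = πDN/h for N: N_max = γ̇_max·h/(π·D) = 18.3058 × 0.00634 / (π × 0.0921) = 0.401114 rev/s = 24.0668 rpm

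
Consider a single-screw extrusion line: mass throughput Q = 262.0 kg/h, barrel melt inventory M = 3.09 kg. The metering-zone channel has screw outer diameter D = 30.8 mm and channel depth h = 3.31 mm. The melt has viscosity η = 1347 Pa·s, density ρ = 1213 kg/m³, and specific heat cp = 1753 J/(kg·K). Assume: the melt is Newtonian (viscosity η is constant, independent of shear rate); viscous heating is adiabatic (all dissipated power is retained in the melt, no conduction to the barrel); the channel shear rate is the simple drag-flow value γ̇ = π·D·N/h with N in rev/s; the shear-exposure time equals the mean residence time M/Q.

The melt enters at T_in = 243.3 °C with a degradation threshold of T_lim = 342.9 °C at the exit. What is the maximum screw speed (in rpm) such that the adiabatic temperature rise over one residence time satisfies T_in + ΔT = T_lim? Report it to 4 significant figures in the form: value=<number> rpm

value=124.9 rpm

Q_s = Q / 3600 = 262.0 / 3600 = 0.0727778 kg/s
t_res = M / Q_s = 3.09 / 0.0727778 = 42.458 s
D = 30.8 mm = 0.0308 m;  h = 3.31 mm = 0.00331 m
ΔT_a = T_lim − T_in = 342.9 °C − 243.3 °C = 99.6 K
γ̇_max² = ΔT_a·ρ·cp / (η·t_res) = [99.6 × 1213 × 1753] / [1347 × 42.458] = 3703.18 s⁻²
Take the square root: γ̇_max = √(3703.18) = 60.8538 s⁻¹
N_max = γ̇_max·h / (π·D) = 60.8538 · 0.00331 / (π · 0.0308) = 2.08168 rev/s = 124.901 rpm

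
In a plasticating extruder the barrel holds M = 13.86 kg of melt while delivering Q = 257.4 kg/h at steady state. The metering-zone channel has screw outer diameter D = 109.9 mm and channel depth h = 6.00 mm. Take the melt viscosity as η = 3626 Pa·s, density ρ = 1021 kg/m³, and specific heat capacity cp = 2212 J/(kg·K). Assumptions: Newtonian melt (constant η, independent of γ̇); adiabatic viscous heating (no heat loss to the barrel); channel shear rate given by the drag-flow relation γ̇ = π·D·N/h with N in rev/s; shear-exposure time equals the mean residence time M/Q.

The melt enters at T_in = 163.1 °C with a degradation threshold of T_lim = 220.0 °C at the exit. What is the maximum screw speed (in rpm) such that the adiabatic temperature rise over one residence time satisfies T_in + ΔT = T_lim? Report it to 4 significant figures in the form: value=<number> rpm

Q_s = Q / 3600 = 257.4 / 3600 = 0.0715 kg/s
t_res = M / Q_s = 13.86 ÷ 0.0715 = 193.846 s
D = 109.9 mm = 0.1099 m;  h = 6.00 mm = 0.006 m
Allowable rise: ΔT_a = T_lim − T_in = 220.0 − 163.1 = 56.9 K
Invert ΔT = ηγ̇²t_res/(ρcp) for γ̇: γ̇_max² = ΔT_a ρ cp / (η t_res) = 56.9·1021·2212 / (3626·193.846) = 182.826 s⁻²
γ̇_max = √182.826 = 13.5213 s⁻¹
N_max = γ̇_max h / (πD) = 13.5213·0.006/(π·0.1099) = 0.234976 rev/s → ×60 = 14.0985 rpm

value=14.10 rpm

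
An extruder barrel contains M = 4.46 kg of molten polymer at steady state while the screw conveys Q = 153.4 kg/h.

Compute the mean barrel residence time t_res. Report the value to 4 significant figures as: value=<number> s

value=104.7 s

Q_s = Q / 3600 = 153.4 / 3600 = 0.0426111 kg/s
Mean residence time: t_res = M/Q_s = 4.46 kg / 0.0426111 kg/s = 104.668 s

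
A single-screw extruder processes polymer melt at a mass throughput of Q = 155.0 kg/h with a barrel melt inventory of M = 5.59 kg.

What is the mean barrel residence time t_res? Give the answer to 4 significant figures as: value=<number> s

Throughput in SI: Q_s = 155.0 kg/h ÷ 3600 s/h = 0.0430556 kg/s
Mean residence time: t_res = M/Q_s = 5.59 kg / 0.0430556 kg/s = 129.832 s

value=129.8 s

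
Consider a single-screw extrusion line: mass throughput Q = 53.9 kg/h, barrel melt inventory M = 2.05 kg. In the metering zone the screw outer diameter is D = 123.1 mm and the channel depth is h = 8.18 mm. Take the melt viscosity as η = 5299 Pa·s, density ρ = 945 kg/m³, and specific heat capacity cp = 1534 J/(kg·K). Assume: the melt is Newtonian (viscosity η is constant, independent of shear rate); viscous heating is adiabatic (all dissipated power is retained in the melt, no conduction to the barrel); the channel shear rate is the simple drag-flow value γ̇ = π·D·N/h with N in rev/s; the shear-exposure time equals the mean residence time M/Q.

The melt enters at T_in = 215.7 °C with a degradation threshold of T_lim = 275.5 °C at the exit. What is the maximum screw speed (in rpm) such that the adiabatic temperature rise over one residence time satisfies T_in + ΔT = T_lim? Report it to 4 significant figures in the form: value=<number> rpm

Q_s = Q / 3600 = 53.9 / 3600 = 0.0149722 kg/s
t_res = M / Q_s = 2.05 ÷ 0.0149722 = 136.92 s
Geometry in SI: D = 123.1 mm → 0.1231 m, h = 8.18 mm → 0.00818 m
ΔT_a = T_lim − T_in = 275.5 °C − 215.7 °C = 59.8 K
γ̇_max² = ΔT_a·ρ·cp/(η·t_res) = 59.8·945·1534/(5299·136.92) = 119.48 s⁻²
γ̇_max = sqrt(119.48) = 10.9307 s⁻¹
Solve γ̇ = πDN/h for N: N_max = γ̇_max·h/(π·D) = 10.9307 × 0.00818 / (π × 0.1231) = 0.231203 rev/s = 13.8722 rpm

value=13.87 rpm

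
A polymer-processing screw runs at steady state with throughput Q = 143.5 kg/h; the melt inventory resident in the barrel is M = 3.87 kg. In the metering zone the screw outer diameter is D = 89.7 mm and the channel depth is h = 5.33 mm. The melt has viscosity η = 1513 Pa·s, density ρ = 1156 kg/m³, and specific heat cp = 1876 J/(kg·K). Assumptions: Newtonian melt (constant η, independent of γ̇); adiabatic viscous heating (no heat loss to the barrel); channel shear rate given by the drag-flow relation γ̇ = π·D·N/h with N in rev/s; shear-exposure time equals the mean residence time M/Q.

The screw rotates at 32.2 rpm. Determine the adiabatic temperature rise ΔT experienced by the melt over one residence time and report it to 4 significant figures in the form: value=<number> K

Q_s = Q / 3600 = 143.5 / 3600 = 0.0398611 kg/s
Mean residence time: t_res = M/Q_s = 3.87 kg / 0.0398611 kg/s = 97.0871 s
D = 89.7 mm = 0.0897 m;  h = 5.33 mm = 0.00533 m;  N = 32.2 rpm / 60 = 0.536667 rev/s
γ̇ = π D N / h = (π)(0.0897)(0.536667) / 0.00533 = 28.3739 s⁻¹
Adiabatic rise: ΔT = η γ̇² t_res / (ρ cp) = 1513·(28.3739)²·97.0871 / (1156·1876) = 54.5317 K

value=54.53 K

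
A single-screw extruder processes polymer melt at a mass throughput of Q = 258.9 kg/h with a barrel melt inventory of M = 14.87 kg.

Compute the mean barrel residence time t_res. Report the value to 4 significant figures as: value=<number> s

value=206.8 s

Q_s = Q / 3600 = 258.9 / 3600 = 0.0719167 kg/s
t_res = M / Q_s = 14.87 / 0.0719167 = 206.767 s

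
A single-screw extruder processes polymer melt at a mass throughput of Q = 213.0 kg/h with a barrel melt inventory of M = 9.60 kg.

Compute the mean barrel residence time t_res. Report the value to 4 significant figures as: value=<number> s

Convert throughput: Q = 213.0 kg/h = 213.0/3600 = 0.0591667 kg/s
Mean residence time: t_res = M/Q_s = 9.60 kg / 0.0591667 kg/s = 162.254 s

value=162.3 s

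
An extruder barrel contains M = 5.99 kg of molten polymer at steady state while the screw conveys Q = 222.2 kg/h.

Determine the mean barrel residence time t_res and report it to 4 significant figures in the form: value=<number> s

value=97.05 s

Q_s = Q / 3600 = 222.2 / 3600 = 0.0617222 kg/s
t_res = M / Q_s = 5.99 ÷ 0.0617222 = 97.0477 s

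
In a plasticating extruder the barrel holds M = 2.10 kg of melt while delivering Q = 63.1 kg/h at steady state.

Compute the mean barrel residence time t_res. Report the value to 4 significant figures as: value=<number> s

Throughput in SI: Q_s = 63.1 kg/h ÷ 3600 s/h = 0.0175278 kg/s
t_res = M / Q_s = 2.10 ÷ 0.0175278 = 119.81 s

value=119.8 s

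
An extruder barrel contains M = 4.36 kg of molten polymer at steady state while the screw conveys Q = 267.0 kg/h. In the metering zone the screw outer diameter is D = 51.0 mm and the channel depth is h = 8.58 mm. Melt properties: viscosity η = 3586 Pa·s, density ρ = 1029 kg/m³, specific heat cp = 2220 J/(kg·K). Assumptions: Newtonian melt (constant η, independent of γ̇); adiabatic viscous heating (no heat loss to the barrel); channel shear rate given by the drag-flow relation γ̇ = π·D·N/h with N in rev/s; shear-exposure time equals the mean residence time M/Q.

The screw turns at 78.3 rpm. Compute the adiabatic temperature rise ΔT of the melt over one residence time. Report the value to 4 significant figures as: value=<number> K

Throughput in SI: Q_s = 267.0 kg/h ÷ 3600 s/h = 0.0741667 kg/s
Mean residence time: t_res = M/Q_s = 4.36 kg / 0.0741667 kg/s = 58.7865 s
Convert to SI: D = 0.051 m, h = 0.00858 m, N = 78.3/60 = 1.305 rev/s
γ̇ = π·D·N / h = π · 0.051 · 1.305 / 0.00858 = 24.3693 s⁻¹
ΔT = η·γ̇²·t_res / (ρ·cp) = 3586 · (24.3693)² · 58.7865 / (1029 · 2220) = 54.8032 K

value=54.80 K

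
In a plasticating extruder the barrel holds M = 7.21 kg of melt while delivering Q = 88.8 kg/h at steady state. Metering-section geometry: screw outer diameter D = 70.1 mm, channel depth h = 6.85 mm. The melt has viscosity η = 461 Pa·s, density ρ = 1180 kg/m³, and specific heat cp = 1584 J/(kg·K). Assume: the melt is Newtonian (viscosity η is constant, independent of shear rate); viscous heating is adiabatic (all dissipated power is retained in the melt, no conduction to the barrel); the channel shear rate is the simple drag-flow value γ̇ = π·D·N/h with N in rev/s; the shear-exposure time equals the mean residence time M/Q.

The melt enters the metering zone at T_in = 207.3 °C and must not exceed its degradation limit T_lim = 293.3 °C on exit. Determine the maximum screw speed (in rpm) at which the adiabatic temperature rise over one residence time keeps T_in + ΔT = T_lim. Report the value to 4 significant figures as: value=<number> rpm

Q_s = Q / 3600 = 88.8 / 3600 = 0.0246667 kg/s
t_res = M / Q_s = 7.21 ÷ 0.0246667 = 292.297 s
Convert to metres: D = 0.0701 m, h = 0.00685 m
ΔT_a = T_lim − T_in = 293.3 °C − 207.3 °C = 86 K
γ̇_max² = ΔT_a·ρ·cp/(η·t_res) = 86·1180·1584/(461·292.297) = 1192.92 s⁻²
γ̇_max = √1192.92 = 34.5386 s⁻¹
N_max = γ̇_max h / (πD) = 34.5386·0.00685/(π·0.0701) = 1.07431 rev/s → ×60 = 64.4583 rpm

value=64.46 rpm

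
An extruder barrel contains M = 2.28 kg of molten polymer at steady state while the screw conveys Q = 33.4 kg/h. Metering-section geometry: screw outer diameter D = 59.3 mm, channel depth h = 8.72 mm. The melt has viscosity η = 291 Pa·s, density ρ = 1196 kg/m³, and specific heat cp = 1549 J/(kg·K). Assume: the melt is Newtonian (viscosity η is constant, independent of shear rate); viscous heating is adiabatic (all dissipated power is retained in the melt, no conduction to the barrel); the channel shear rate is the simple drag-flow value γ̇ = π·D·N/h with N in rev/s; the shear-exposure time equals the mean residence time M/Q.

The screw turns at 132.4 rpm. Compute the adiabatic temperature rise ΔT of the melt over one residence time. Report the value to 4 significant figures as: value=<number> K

Throughput in SI: Q_s = 33.4 kg/h ÷ 3600 s/h = 0.00927778 kg/s
t_res = M / Q_s = 2.28 / 0.00927778 = 245.749 s
D = 59.3 mm = 0.0593 m;  h = 8.72 mm = 0.00872 m;  N = 132.4 rpm / 60 = 2.20667 rev/s
γ̇ = π·D·N / h = π · 0.0593 · 2.20667 / 0.00872 = 47.1438 s⁻¹
Adiabatic rise: ΔT = η γ̇² t_res / (ρ cp) = 291·(47.1438)²·245.749 / (1196·1549) = 85.7928 K

value=85.79 K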